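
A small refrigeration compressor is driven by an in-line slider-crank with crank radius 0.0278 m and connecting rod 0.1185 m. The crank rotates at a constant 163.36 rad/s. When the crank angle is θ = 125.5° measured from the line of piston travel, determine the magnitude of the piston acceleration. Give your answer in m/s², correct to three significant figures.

486

ω = 163.4 rad/s
x(θ) = r cosθ + √(L² − r² sin²θ); with ω constant, a = ω²·d²x/dθ².
d²x/dθ² = −r cosθ − r²(cos2θ)/√u − r⁴ sin²2θ/(4u^{3/2}),  u = L² − r² sin²θ = 0.01353 m².
Substituting r = 0.0278 m, L = 0.1185 m, θ = 125.5°: d²x/dθ² = +0.018222 m.
a = ω²·d²x/dθ² = (163.4)²·(+0.018222) = +486.28 m/s²;  |a| = 486.28 m/s².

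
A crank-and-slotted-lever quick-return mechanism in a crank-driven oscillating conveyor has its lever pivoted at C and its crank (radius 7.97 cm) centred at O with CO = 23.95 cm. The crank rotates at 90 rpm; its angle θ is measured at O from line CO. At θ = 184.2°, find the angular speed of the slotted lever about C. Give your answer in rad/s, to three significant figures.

4.66

ω = 9.425 rad/s (from 90 rpm).
Crank pin A relative to C: A = (d + r cosθ, r sinθ); lever angle φ = atan2(r sinθ, d + r cosθ).
Differentiating tanφ: φ̇ = rω(d cosθ + r)/(d² + r² + 2dr cosθ).
d² + r² + 2dr cosθ = |CA|² = 0.0256386 m²;  d cosθ + r = -0.15916 m.
|ω_lever| = |0.0797·9.425·-0.15916| / 0.0256386 = 4.663 rad/s.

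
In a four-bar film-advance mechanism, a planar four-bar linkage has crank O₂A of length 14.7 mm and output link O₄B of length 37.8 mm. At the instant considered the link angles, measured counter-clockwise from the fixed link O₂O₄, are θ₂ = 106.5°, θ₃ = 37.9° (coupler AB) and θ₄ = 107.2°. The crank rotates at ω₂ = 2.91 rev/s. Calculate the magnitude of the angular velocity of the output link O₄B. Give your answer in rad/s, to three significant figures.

7.08

ω₂ = 18.28 rad/s (from 2.91 rev/s).
Differentiating the loop-closure r₂e^{iθ₂}+r₃e^{iθ₃}=r₁+r₄e^{iθ₄} gives r₂ω₂e^{iθ₂}+r₃ω₃e^{iθ₃}=r₄ω₄e^{iθ₄}.
Eliminating the other unknown: ω₄ = r₂ω₂ sin(θ₂−θ₃) / [r₄ sin(θ₄−θ₃)].
Numerator sine = +0.93106; denominator sine = +0.93544.
Result = 0.0147·18.28·(+0.93106) / (0.0378·(+0.93544)) = +7.0771 rad/s; magnitude 7.0771 rad/s.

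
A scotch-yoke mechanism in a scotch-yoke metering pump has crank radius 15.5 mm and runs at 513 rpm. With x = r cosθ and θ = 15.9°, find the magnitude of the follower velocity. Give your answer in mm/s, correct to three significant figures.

228

ω = 53.72 rad/s (from 513 rpm).
x = r cosθ ⇒ ẋ = −rω sinθ.
|v| = rω|sinθ| = 0.0155·53.72·|sin 15.9°| = 0.22812 m/s = 228.12 mm/s.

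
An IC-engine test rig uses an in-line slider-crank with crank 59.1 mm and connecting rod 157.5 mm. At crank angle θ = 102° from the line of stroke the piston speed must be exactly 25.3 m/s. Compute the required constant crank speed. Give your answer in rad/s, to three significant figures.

For an in-line slider-crank, |v_piston| = rω|sinθ|·[1 + r cosθ/√(L² − r² sin²θ)].
With r = 0.0591 m, L = 0.1575 m, θ = 102°: the bracketed kinematic factor |dx/dθ| = 0.05296 m.
ω = v/|dx/dθ| = 25.3/0.05296 = 477.72 rad/s.

478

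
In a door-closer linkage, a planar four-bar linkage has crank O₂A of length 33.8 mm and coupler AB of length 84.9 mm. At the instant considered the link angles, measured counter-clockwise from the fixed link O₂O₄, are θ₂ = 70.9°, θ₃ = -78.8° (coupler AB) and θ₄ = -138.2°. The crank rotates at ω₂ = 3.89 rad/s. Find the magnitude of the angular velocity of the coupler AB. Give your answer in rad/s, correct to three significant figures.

0.875

ω₂ = 3.89 rad/s
Differentiating the loop-closure r₂e^{iθ₂}+r₃e^{iθ₃}=r₁+r₄e^{iθ₄} gives r₂ω₂e^{iθ₂}+r₃ω₃e^{iθ₃}=r₄ω₄e^{iθ₄}.
Eliminating the other unknown: ω₃ = r₂ω₂ sin(θ₄−θ₂) / [r₃ sin(θ₃−θ₄)].
Numerator sine = +0.48634; denominator sine = +0.86074.
Result = 0.0338·3.89·(+0.48634) / (0.0849·(+0.86074)) = +0.87503 rad/s; magnitude 0.87503 rad/s.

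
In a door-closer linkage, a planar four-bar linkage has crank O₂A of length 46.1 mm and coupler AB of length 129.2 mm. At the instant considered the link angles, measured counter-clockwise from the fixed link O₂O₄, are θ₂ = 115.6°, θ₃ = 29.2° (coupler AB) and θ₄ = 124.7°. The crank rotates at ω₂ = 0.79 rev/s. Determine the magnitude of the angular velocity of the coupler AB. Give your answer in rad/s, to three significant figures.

ω₂ = 4.964 rad/s (from 0.79 rev/s).
Differentiating the loop-closure r₂e^{iθ₂}+r₃e^{iθ₃}=r₁+r₄e^{iθ₄} gives r₂ω₂e^{iθ₂}+r₃ω₃e^{iθ₃}=r₄ω₄e^{iθ₄}.
Eliminating the other unknown: ω₃ = r₂ω₂ sin(θ₄−θ₂) / [r₃ sin(θ₃−θ₄)].
Numerator sine = +0.15816; denominator sine = -0.99540.
Result = 0.0461·4.964·(+0.15816) / (0.1292·(-0.99540)) = -0.28141 rad/s; magnitude 0.28141 rad/s.

0.281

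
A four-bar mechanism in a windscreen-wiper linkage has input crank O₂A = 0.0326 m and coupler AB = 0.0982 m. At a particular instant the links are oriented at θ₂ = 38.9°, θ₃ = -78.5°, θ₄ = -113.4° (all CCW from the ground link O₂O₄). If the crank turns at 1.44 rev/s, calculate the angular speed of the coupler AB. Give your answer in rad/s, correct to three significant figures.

2.44

ω₂ = 9.048 rad/s (from 1.44 rev/s).
Differentiating the loop-closure r₂e^{iθ₂}+r₃e^{iθ₃}=r₁+r₄e^{iθ₄} gives r₂ω₂e^{iθ₂}+r₃ω₃e^{iθ₃}=r₄ω₄e^{iθ₄}.
Eliminating the other unknown: ω₃ = r₂ω₂ sin(θ₄−θ₂) / [r₃ sin(θ₃−θ₄)].
Numerator sine = -0.46484; denominator sine = +0.57215.
Result = 0.0326·9.048·(-0.46484) / (0.0982·(+0.57215)) = -2.4403 rad/s; magnitude 2.4403 rad/s.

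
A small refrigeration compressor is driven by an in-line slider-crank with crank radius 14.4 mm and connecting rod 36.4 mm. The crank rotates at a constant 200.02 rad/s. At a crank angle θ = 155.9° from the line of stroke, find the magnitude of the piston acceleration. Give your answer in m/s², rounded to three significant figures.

367

ω = 200 rad/s
x(θ) = r cosθ + √(L² − r² sin²θ); with ω constant, a = ω²·d²x/dθ².
d²x/dθ² = −r cosθ − r²(cos2θ)/√u − r⁴ sin²2θ/(4u^{3/2}),  u = L² − r² sin²θ = 0.00129039 m².
Substituting r = 0.0144 m, L = 0.0364 m, θ = 155.9°: d²x/dθ² = +0.0091684 m.
a = ω²·d²x/dθ² = (200)²·(+0.0091684) = +366.81 m/s²;  |a| = 366.81 m/s².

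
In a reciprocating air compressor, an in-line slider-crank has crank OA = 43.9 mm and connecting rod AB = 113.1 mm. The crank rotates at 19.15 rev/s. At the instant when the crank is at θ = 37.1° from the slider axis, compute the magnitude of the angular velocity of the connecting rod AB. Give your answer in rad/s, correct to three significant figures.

38.3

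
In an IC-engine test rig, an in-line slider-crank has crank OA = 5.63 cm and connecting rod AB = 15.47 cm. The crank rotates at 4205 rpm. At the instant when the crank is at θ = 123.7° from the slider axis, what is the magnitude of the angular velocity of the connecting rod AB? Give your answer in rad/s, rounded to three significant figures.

93.3

ω = 440.3 rad/s (converted from 4205 rpm).
The rod makes angle φ with the slider axis where L sinφ = r sinθ; differentiating, L cosφ·φ̇ = r ω cosθ.
L cosφ = √(L² − r² sin²θ) = 0.14744 m.
|ω_rod| = r ω |cosθ| / √(L² − r² sin²θ) = 0.0563·440.3·0.55484/0.14744 = 93.296 rad/s.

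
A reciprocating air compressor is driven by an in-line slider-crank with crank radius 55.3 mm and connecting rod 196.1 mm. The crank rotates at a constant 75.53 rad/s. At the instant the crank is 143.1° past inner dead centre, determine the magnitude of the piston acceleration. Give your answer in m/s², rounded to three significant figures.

ω = 75.53 rad/s
x(θ) = r cosθ + √(L² − r² sin²θ); with ω constant, a = ω²·d²x/dθ².
d²x/dθ² = −r cosθ − r²(cos2θ)/√u − r⁴ sin²2θ/(4u^{3/2}),  u = L² − r² sin²θ = 0.0373528 m².
Substituting r = 0.0553 m, L = 0.1961 m, θ = 143.1°: d²x/dθ² = +0.039509 m.
a = ω²·d²x/dθ² = (75.53)²·(+0.039509) = +225.39 m/s²;  |a| = 225.39 m/s².

225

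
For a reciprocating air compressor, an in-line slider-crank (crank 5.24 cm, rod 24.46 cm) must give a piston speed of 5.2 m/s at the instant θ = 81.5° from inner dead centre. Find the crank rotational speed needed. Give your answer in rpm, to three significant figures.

For an in-line slider-crank, |v_piston| = rω|sinθ|·[1 + r cosθ/√(L² − r² sin²θ)].
With r = 0.0524 m, L = 0.2446 m, θ = 81.5°: the bracketed kinematic factor |dx/dθ| = 0.053504 m.
ω = v/|dx/dθ| = 5.2/0.053504 = 97.19 rad/s.
N = 60ω/(2π) = 928.09 rpm.

928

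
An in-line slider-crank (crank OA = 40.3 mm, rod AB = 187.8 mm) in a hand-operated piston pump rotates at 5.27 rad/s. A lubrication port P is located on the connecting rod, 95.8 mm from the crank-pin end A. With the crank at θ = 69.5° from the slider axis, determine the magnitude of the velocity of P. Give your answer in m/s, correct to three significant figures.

0.210

ω = 5.27 rad/s.  Crank-pin speed |V_A| = rω = 0.21238 m/s, perpendicular to OA.
Rod angle: sinφ = −(r/L) sinθ ⇒ φ = -11.595°; ω_rod = −rω cosθ/√(L²−r²sin²θ) = -0.4043 rad/s.
V_P = V_A + ω_rod × AP, with AP = 0.0958 m along the rod.
Components: V_Px = −rω sinθ − a·ω_rod·sinφ = -0.20672 m/s;  V_Py = rω cosθ + a·ω_rod·cosφ = +0.036436 m/s.
|V_P| = √(V_Px² + V_Py²) = 0.2099 m/s.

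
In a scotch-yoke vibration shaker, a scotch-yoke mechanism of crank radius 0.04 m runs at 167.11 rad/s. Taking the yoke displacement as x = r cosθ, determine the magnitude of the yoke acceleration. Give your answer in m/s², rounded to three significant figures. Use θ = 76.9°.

253

ω = 167.1 rad/s
x = r cosθ ⇒ ẍ = −rω² cosθ (ω constant).
|a| = rω²|cosθ| = 0.04·(167.1)²·|cos 76.9°| = 253.18 m/s².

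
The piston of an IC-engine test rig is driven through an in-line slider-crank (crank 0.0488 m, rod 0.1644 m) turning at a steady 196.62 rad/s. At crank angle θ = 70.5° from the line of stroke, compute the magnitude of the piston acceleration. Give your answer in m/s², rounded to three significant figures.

182

ω = 196.6 rad/s
x(θ) = r cosθ + √(L² − r² sin²θ); with ω constant, a = ω²·d²x/dθ².
d²x/dθ² = −r cosθ − r²(cos2θ)/√u − r⁴ sin²2θ/(4u^{3/2}),  u = L² − r² sin²θ = 0.0249113 m².
Substituting r = 0.0488 m, L = 0.1644 m, θ = 70.5°: d²x/dθ² = -0.0047067 m.
a = ω²·d²x/dθ² = (196.6)²·(-0.0047067) = -181.96 m/s²;  |a| = 181.96 m/s².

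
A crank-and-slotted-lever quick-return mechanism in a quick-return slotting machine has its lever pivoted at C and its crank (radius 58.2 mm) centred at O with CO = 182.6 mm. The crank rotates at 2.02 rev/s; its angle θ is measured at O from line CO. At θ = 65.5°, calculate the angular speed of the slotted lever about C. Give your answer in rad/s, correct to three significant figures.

ω = 12.69 rad/s (from 2.02 rev/s).
Crank pin A relative to C: A = (d + r cosθ, r sinθ); lever angle φ = atan2(r sinθ, d + r cosθ).
Differentiating tanφ: φ̇ = rω(d cosθ + r)/(d² + r² + 2dr cosθ).
d² + r² + 2dr cosθ = |CA|² = 0.0455442 m²;  d cosθ + r = +0.13392 m.
|ω_lever| = |0.0582·12.69·+0.13392| / 0.0455442 = 2.1721 rad/s.

2.17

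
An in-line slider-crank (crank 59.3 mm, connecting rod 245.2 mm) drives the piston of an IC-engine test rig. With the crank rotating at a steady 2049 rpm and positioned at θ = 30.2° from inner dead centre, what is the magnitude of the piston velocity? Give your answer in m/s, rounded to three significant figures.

7.75

ω = 2π·2049/60 = 214.6 rad/s
For an in-line slider-crank, x = r cosθ + √(L² − r² sin²θ), so v = −rω sinθ·[1 + r cosθ/√(L² − r² sin²θ)].
With r = 0.0593 m, L = 0.2452 m, θ = 30.2°: √(L² − r² sin²θ) = 0.24338 m.
v = −0.0593·214.6·0.50302·[1 + 0.0593·0.86427/0.24338] = -7.7483 m/s.
|v| = 7.7483 m/s.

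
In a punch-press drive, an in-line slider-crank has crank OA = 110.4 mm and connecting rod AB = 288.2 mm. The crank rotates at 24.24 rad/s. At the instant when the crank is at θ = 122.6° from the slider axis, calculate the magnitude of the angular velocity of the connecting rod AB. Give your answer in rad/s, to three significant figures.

5.29

ω = 24.24 rad/s
The rod makes angle φ with the slider axis where L sinφ = r sinθ; differentiating, L cosφ·φ̇ = r ω cosθ.
L cosφ = √(L² − r² sin²θ) = 0.27278 m.
|ω_rod| = r ω |cosθ| / √(L² − r² sin²θ) = 0.1104·24.24·0.53877/0.27278 = 5.2856 rad/s.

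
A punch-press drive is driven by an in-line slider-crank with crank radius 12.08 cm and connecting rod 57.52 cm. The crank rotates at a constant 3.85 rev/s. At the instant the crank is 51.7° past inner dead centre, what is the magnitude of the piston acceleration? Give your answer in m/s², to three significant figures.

40.5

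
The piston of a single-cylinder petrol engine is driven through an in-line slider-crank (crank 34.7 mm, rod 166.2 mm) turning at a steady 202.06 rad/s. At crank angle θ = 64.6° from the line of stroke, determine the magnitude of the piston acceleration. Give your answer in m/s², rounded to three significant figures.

ω = 202.1 rad/s
x(θ) = r cosθ + √(L² − r² sin²θ); with ω constant, a = ω²·d²x/dθ².
d²x/dθ² = −r cosθ − r²(cos2θ)/√u − r⁴ sin²2θ/(4u^{3/2}),  u = L² − r² sin²θ = 0.0266399 m².
Substituting r = 0.0347 m, L = 0.1662 m, θ = 64.6°: d²x/dθ² = -0.010271 m.
a = ω²·d²x/dθ² = (202.1)²·(-0.010271) = -419.37 m/s²;  |a| = 419.37 m/s².

419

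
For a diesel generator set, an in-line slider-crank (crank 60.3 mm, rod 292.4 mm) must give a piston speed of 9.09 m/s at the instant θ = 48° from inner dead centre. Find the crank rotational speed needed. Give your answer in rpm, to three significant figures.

For an in-line slider-crank, |v_piston| = rω|sinθ|·[1 + r cosθ/√(L² − r² sin²θ)].
With r = 0.0603 m, L = 0.2924 m, θ = 48°: the bracketed kinematic factor |dx/dθ| = 0.051069 m.
ω = v/|dx/dθ| = 9.09/0.051069 = 177.99 rad/s.
N = 60ω/(2π) = 1699.7 rpm.

1700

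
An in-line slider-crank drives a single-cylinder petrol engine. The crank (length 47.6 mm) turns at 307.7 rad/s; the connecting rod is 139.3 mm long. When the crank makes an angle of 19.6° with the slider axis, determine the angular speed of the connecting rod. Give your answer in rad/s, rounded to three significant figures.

ω = 307.7 rad/s
The rod makes angle φ with the slider axis where L sinφ = r sinθ; differentiating, L cosφ·φ̇ = r ω cosθ.
L cosφ = √(L² − r² sin²θ) = 0.13838 m.
|ω_rod| = r ω |cosθ| / √(L² − r² sin²θ) = 0.0476·307.7·0.94206/0.13838 = 99.709 rad/s.

99.7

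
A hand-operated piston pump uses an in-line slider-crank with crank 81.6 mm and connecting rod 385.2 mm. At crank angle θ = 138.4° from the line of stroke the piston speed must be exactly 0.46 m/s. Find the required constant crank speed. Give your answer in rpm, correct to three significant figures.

For an in-line slider-crank, |v_piston| = rω|sinθ|·[1 + r cosθ/√(L² − r² sin²θ)].
With r = 0.0816 m, L = 0.3852 m, θ = 138.4°: the bracketed kinematic factor |dx/dθ| = 0.045508 m.
ω = v/|dx/dθ| = 0.46/0.045508 = 10.108 rad/s.
N = 60ω/(2π) = 96.525 rpm.

96.5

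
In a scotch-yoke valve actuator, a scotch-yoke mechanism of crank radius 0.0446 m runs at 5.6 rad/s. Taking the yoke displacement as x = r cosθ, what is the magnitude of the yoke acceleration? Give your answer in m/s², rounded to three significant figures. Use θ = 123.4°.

0.770

ω = 5.6 rad/s
x = r cosθ ⇒ ẍ = −rω² cosθ (ω constant).
|a| = rω²|cosθ| = 0.0446·(5.6)²·|cos 123.4°| = 0.76993 m/s².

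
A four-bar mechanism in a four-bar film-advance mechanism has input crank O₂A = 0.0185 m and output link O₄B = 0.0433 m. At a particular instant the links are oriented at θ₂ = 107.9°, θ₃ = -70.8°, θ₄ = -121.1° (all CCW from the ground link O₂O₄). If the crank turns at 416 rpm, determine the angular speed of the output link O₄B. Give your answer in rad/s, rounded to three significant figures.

ω₂ = 43.56 rad/s (from 416 rpm).
Differentiating the loop-closure r₂e^{iθ₂}+r₃e^{iθ₃}=r₁+r₄e^{iθ₄} gives r₂ω₂e^{iθ₂}+r₃ω₃e^{iθ₃}=r₄ω₄e^{iθ₄}.
Eliminating the other unknown: ω₄ = r₂ω₂ sin(θ₂−θ₃) / [r₄ sin(θ₄−θ₃)].
Numerator sine = +0.02269; denominator sine = -0.76940.
Result = 0.0185·43.56·(+0.02269) / (0.0433·(-0.76940)) = -0.54883 rad/s; magnitude 0.54883 rad/s.

0.549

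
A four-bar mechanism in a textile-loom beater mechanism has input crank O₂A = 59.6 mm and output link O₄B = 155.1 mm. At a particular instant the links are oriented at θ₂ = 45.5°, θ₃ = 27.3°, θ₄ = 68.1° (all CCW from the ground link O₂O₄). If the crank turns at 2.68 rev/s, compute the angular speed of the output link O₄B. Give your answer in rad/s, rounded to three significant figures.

3.09

ω₂ = 16.84 rad/s (from 2.68 rev/s).
Differentiating the loop-closure r₂e^{iθ₂}+r₃e^{iθ₃}=r₁+r₄e^{iθ₄} gives r₂ω₂e^{iθ₂}+r₃ω₃e^{iθ₃}=r₄ω₄e^{iθ₄}.
Eliminating the other unknown: ω₄ = r₂ω₂ sin(θ₂−θ₃) / [r₄ sin(θ₄−θ₃)].
Numerator sine = +0.31233; denominator sine = +0.65342.
Result = 0.0596·16.84·(+0.31233) / (0.1551·(+0.65342)) = +3.093 rad/s; magnitude 3.093 rad/s.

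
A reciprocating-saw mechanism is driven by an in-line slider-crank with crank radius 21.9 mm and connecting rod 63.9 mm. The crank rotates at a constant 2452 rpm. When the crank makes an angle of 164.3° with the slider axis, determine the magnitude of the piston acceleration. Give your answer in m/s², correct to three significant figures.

ω = 2π·2452/60 = 256.8 rad/s
x(θ) = r cosθ + √(L² − r² sin²θ); with ω constant, a = ω²·d²x/dθ².
d²x/dθ² = −r cosθ − r²(cos2θ)/√u − r⁴ sin²2θ/(4u^{3/2}),  u = L² − r² sin²θ = 0.00404809 m².
Substituting r = 0.0219 m, L = 0.0639 m, θ = 164.3°: d²x/dθ² = +0.014588 m.
a = ω²·d²x/dθ² = (256.8)²·(+0.014588) = +961.83 m/s²;  |a| = 961.83 m/s².

962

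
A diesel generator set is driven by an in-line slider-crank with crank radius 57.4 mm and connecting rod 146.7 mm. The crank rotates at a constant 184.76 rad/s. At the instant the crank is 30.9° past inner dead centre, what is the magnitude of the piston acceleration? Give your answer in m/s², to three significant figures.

ω = 184.8 rad/s
x(θ) = r cosθ + √(L² − r² sin²θ); with ω constant, a = ω²·d²x/dθ².
d²x/dθ² = −r cosθ − r²(cos2θ)/√u − r⁴ sin²2θ/(4u^{3/2}),  u = L² − r² sin²θ = 0.020652 m².
Substituting r = 0.0574 m, L = 0.1467 m, θ = 30.9°: d²x/dθ² = -0.060797 m.
a = ω²·d²x/dθ² = (184.8)²·(-0.060797) = -2075.4 m/s²;  |a| = 2075.4 m/s².

2080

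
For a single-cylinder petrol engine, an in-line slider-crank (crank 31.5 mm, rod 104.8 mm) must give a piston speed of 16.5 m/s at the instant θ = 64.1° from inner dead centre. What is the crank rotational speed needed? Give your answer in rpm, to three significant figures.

4890

For an in-line slider-crank, |v_piston| = rω|sinθ|·[1 + r cosθ/√(L² − r² sin²θ)].
With r = 0.0315 m, L = 0.1048 m, θ = 64.1°: the bracketed kinematic factor |dx/dθ| = 0.0322 m.
ω = v/|dx/dθ| = 16.5/0.0322 = 512.42 rad/s.
N = 60ω/(2π) = 4893.2 rpm.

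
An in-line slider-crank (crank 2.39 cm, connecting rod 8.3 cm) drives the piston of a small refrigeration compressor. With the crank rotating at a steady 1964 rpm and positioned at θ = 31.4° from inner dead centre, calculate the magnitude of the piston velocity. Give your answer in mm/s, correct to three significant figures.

3200

ω = 2π·1964/60 = 205.7 rad/s
For an in-line slider-crank, x = r cosθ + √(L² − r² sin²θ), so v = −rω sinθ·[1 + r cosθ/√(L² − r² sin²θ)].
With r = 0.0239 m, L = 0.083 m, θ = 31.4°: √(L² − r² sin²θ) = 0.082061 m.
v = −0.0239·205.7·0.52101·[1 + 0.0239·0.85355/0.082061] = -3.1977 m/s.
|v| = 3.1977 m/s = 3197.7 mm/s.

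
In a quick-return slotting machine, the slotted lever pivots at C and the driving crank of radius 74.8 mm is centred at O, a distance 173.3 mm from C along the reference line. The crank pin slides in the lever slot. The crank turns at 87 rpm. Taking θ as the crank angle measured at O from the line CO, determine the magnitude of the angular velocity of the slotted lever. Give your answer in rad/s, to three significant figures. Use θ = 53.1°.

ω = 9.111 rad/s (from 87 rpm).
Crank pin A relative to C: A = (d + r cosθ, r sinθ); lever angle φ = atan2(r sinθ, d + r cosθ).
Differentiating tanφ: φ̇ = rω(d cosθ + r)/(d² + r² + 2dr cosθ).
d² + r² + 2dr cosθ = |CA|² = 0.0511942 m²;  d cosθ + r = +0.17885 m.
|ω_lever| = |0.0748·9.111·+0.17885| / 0.0511942 = 2.3808 rad/s.

2.38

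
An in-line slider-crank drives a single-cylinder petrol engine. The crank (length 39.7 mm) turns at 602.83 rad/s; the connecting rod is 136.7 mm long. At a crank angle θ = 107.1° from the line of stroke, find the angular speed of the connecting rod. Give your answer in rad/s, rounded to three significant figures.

ω = 602.8 rad/s
The rod makes angle φ with the slider axis where L sinφ = r sinθ; differentiating, L cosφ·φ̇ = r ω cosθ.
L cosφ = √(L² − r² sin²θ) = 0.13133 m.
|ω_rod| = r ω |cosθ| / √(L² − r² sin²θ) = 0.0397·602.8·0.29404/0.13133 = 53.584 rad/s.

53.6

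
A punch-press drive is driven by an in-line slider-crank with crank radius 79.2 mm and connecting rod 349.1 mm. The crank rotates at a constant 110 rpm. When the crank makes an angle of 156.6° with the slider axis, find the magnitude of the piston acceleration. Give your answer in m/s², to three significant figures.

ω = 2π·110/60 = 11.52 rad/s
x(θ) = r cosθ + √(L² − r² sin²θ); with ω constant, a = ω²·d²x/dθ².
d²x/dθ² = −r cosθ − r²(cos2θ)/√u − r⁴ sin²2θ/(4u^{3/2}),  u = L² − r² sin²θ = 0.120881 m².
Substituting r = 0.0792 m, L = 0.3491 m, θ = 156.6°: d²x/dθ² = +0.060212 m.
a = ω²·d²x/dθ² = (11.52)²·(+0.060212) = +7.9896 m/s²;  |a| = 7.9896 m/s².

7.99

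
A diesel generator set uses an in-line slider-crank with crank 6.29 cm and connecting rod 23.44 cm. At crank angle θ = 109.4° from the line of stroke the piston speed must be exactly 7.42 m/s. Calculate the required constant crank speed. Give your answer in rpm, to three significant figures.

1320

For an in-line slider-crank, |v_piston| = rω|sinθ|·[1 + r cosθ/√(L² − r² sin²θ)].
With r = 0.0629 m, L = 0.2344 m, θ = 109.4°: the bracketed kinematic factor |dx/dθ| = 0.053863 m.
ω = v/|dx/dθ| = 7.42/0.053863 = 137.76 rad/s.
N = 60ω/(2π) = 1315.5 rpm.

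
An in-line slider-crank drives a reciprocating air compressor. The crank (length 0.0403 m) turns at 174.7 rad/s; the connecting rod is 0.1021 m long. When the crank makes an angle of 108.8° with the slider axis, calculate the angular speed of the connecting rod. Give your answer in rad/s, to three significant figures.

ω = 174.7 rad/s
The rod makes angle φ with the slider axis where L sinφ = r sinθ; differentiating, L cosφ·φ̇ = r ω cosθ.
L cosφ = √(L² − r² sin²θ) = 0.094705 m.
|ω_rod| = r ω |cosθ| / √(L² − r² sin²θ) = 0.0403·174.7·0.32227/0.094705 = 23.957 rad/s.

24.0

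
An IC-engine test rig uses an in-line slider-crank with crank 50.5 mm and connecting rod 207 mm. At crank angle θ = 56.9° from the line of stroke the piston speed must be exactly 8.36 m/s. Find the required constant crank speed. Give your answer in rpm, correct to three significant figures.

For an in-line slider-crank, |v_piston| = rω|sinθ|·[1 + r cosθ/√(L² − r² sin²θ)].
With r = 0.0505 m, L = 0.207 m, θ = 56.9°: the bracketed kinematic factor |dx/dθ| = 0.048062 m.
ω = v/|dx/dθ| = 8.36/0.048062 = 173.94 rad/s.
N = 60ω/(2π) = 1661 rpm.

1660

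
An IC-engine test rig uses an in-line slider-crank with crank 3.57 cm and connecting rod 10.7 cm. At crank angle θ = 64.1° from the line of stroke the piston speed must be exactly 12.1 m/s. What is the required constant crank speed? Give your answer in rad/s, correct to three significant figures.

327

For an in-line slider-crank, |v_piston| = rω|sinθ|·[1 + r cosθ/√(L² − r² sin²θ)].
With r = 0.0357 m, L = 0.107 m, θ = 64.1°: the bracketed kinematic factor |dx/dθ| = 0.037021 m.
ω = v/|dx/dθ| = 12.1/0.037021 = 326.84 rad/s.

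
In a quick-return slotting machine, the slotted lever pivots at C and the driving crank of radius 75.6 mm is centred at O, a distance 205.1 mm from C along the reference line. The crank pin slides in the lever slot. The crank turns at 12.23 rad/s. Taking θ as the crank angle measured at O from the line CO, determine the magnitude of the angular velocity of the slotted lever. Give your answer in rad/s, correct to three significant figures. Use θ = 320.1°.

ω = 12.23 rad/s
Crank pin A relative to C: A = (d + r cosθ, r sinθ); lever angle φ = atan2(r sinθ, d + r cosθ).
Differentiating tanφ: φ̇ = rω(d cosθ + r)/(d² + r² + 2dr cosθ).
d² + r² + 2dr cosθ = |CA|² = 0.071572 m²;  d cosθ + r = +0.23295 m.
|ω_lever| = |0.0756·12.23·+0.23295| / 0.071572 = 3.0093 rad/s.

3.01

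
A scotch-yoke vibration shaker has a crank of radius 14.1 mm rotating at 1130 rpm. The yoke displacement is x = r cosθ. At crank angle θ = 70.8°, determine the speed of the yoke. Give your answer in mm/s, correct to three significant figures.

1580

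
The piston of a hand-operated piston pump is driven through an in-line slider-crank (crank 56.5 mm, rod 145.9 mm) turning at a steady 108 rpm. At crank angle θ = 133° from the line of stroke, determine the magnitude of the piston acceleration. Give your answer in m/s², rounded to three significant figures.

ω = 2π·108/60 = 11.31 rad/s
x(θ) = r cosθ + √(L² − r² sin²θ); with ω constant, a = ω²·d²x/dθ².
d²x/dθ² = −r cosθ − r²(cos2θ)/√u − r⁴ sin²2θ/(4u^{3/2}),  u = L² − r² sin²θ = 0.0195793 m².
Substituting r = 0.0565 m, L = 0.1459 m, θ = 133°: d²x/dθ² = +0.039199 m.
a = ω²·d²x/dθ² = (11.31)²·(+0.039199) = +5.0139 m/s²;  |a| = 5.0139 m/s².

5.01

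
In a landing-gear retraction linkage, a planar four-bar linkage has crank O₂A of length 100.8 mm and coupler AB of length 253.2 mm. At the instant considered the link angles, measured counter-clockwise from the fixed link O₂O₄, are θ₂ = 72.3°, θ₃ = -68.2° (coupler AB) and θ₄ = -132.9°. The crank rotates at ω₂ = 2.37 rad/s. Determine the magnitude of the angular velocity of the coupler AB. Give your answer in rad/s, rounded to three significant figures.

0.444

ω₂ = 2.37 rad/s
Differentiating the loop-closure r₂e^{iθ₂}+r₃e^{iθ₃}=r₁+r₄e^{iθ₄} gives r₂ω₂e^{iθ₂}+r₃ω₃e^{iθ₃}=r₄ω₄e^{iθ₄}.
Eliminating the other unknown: ω₃ = r₂ω₂ sin(θ₄−θ₂) / [r₃ sin(θ₃−θ₄)].
Numerator sine = +0.42578; denominator sine = +0.90408.
Result = 0.1008·2.37·(+0.42578) / (0.2532·(+0.90408)) = +0.44435 rad/s; magnitude 0.44435 rad/s.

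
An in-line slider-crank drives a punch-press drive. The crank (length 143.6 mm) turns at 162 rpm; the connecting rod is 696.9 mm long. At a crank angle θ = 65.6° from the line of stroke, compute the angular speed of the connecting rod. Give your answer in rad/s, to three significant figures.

ω = 16.96 rad/s (converted from 162 rpm).
The rod makes angle φ with the slider axis where L sinφ = r sinθ; differentiating, L cosφ·φ̇ = r ω cosθ.
L cosφ = √(L² − r² sin²θ) = 0.68452 m.
|ω_rod| = r ω |cosθ| / √(L² − r² sin²θ) = 0.1436·16.96·0.41310/0.68452 = 1.4702 rad/s.

1.47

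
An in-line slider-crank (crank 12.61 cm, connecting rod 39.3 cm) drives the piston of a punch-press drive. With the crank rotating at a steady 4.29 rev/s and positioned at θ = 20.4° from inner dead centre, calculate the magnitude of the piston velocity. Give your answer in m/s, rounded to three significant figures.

ω = 2π·4.29 = 26.95 rad/s
For an in-line slider-crank, x = r cosθ + √(L² − r² sin²θ), so v = −rω sinθ·[1 + r cosθ/√(L² − r² sin²θ)].
With r = 0.1261 m, L = 0.393 m, θ = 20.4°: √(L² − r² sin²θ) = 0.39053 m.
v = −0.1261·26.95·0.34857·[1 + 0.1261·0.93728/0.39053] = -1.5434 m/s.
|v| = 1.5434 m/s.

1.54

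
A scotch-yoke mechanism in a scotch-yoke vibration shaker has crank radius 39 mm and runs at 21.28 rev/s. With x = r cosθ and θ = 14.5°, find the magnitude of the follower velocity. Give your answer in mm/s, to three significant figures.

1310

ω = 133.7 rad/s (from 21.28 rev/s).
x = r cosθ ⇒ ẋ = −rω sinθ.
|v| = rω|sinθ| = 0.039·133.7·|sin 14.5°| = 1.3056 m/s = 1305.6 mm/s.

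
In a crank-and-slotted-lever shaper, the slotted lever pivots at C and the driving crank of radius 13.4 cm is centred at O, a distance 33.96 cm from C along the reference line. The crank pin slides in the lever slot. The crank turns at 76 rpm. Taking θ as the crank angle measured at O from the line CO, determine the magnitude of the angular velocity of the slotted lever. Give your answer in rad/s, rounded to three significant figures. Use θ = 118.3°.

ω = 7.959 rad/s (from 76 rpm).
Crank pin A relative to C: A = (d + r cosθ, r sinθ); lever angle φ = atan2(r sinθ, d + r cosθ).
Differentiating tanφ: φ̇ = rω(d cosθ + r)/(d² + r² + 2dr cosθ).
d² + r² + 2dr cosθ = |CA|² = 0.0901361 m²;  d cosθ + r = -0.027 m.
|ω_lever| = |0.134·7.959·-0.027| / 0.0901361 = 0.31946 rad/s.

0.319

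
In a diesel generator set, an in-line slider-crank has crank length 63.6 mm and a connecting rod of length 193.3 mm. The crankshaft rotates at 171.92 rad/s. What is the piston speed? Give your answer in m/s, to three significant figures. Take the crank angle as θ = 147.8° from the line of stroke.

4.18

ω = 171.9 rad/s
For an in-line slider-crank, x = r cosθ + √(L² − r² sin²θ), so v = −rω sinθ·[1 + r cosθ/√(L² − r² sin²θ)].
With r = 0.0636 m, L = 0.1933 m, θ = 147.8°: √(L² − r² sin²θ) = 0.19031 m.
v = −0.0636·171.9·0.53288·[1 + 0.0636·-0.84619/0.19031] = -4.1788 m/s.
|v| = 4.1788 m/s.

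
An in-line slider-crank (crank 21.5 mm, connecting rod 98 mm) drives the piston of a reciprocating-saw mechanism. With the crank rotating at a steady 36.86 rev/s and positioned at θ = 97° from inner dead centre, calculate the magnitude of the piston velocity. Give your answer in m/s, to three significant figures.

ω = 2π·36.9 = 231.6 rad/s
For an in-line slider-crank, x = r cosθ + √(L² − r² sin²θ), so v = −rω sinθ·[1 + r cosθ/√(L² − r² sin²θ)].
With r = 0.0215 m, L = 0.098 m, θ = 97°: √(L² − r² sin²θ) = 0.095648 m.
v = −0.0215·231.6·0.99255·[1 + 0.0215·-0.12187/0.095648] = -4.8069 m/s.
|v| = 4.8069 m/s.

4.81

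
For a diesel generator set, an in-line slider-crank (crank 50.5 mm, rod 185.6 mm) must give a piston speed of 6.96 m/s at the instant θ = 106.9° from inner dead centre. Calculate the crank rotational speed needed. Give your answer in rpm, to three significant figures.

1500

For an in-line slider-crank, |v_piston| = rω|sinθ|·[1 + r cosθ/√(L² − r² sin²θ)].
With r = 0.0505 m, L = 0.1856 m, θ = 106.9°: the bracketed kinematic factor |dx/dθ| = 0.044361 m.
ω = v/|dx/dθ| = 6.96/0.044361 = 156.9 rad/s.
N = 60ω/(2π) = 1498.2 rpm.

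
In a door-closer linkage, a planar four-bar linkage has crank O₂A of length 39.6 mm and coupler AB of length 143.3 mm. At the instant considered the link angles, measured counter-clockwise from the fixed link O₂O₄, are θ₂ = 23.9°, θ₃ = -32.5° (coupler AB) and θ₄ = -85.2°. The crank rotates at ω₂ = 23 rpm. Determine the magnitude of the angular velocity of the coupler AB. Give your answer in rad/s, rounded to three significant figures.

0.791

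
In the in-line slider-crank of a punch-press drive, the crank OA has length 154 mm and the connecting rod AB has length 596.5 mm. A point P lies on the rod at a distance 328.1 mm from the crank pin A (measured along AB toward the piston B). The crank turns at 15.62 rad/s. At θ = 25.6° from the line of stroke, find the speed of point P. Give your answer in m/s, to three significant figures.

ω = 15.62 rad/s.  Crank-pin speed |V_A| = rω = 2.4055 m/s, perpendicular to OA.
Rod angle: sinφ = −(r/L) sinθ ⇒ φ = -6.405°; ω_rod = −rω cosθ/√(L²−r²sin²θ) = -3.6596 rad/s.
V_P = V_A + ω_rod × AP, with AP = 0.3281 m along the rod.
Components: V_Px = −rω sinθ − a·ω_rod·sinφ = -1.1733 m/s;  V_Py = rω cosθ + a·ω_rod·cosφ = +0.97611 m/s.
|V_P| = √(V_Px² + V_Py²) = 1.5263 m/s.

1.53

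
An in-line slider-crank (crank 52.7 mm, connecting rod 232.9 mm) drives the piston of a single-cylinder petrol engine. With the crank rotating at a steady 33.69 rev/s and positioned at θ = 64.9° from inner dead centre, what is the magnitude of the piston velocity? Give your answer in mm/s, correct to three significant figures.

ω = 2π·33.7 = 211.7 rad/s
For an in-line slider-crank, x = r cosθ + √(L² − r² sin²θ), so v = −rω sinθ·[1 + r cosθ/√(L² − r² sin²θ)].
With r = 0.0527 m, L = 0.2329 m, θ = 64.9°: √(L² − r² sin²θ) = 0.22796 m.
v = −0.0527·211.7·0.90557·[1 + 0.0527·0.42420/0.22796] = -11.093 m/s.
|v| = 11.093 m/s = 11093 mm/s.

11100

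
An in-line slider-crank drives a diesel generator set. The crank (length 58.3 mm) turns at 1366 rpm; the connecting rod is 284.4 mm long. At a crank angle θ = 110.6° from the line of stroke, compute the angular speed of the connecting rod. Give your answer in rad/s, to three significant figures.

10.5

ω = 143 rad/s (converted from 1366 rpm).
The rod makes angle φ with the slider axis where L sinφ = r sinθ; differentiating, L cosφ·φ̇ = r ω cosθ.
L cosφ = √(L² − r² sin²θ) = 0.27912 m.
|ω_rod| = r ω |cosθ| / √(L² − r² sin²θ) = 0.0583·143·0.35184/0.27912 = 10.513 rad/s.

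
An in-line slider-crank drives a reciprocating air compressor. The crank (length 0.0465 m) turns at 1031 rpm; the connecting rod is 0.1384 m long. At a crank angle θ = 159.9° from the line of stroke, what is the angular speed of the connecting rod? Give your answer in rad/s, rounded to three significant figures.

34.3

ω = 108 rad/s (converted from 1031 rpm).
The rod makes angle φ with the slider axis where L sinφ = r sinθ; differentiating, L cosφ·φ̇ = r ω cosθ.
L cosφ = √(L² − r² sin²θ) = 0.13747 m.
|ω_rod| = r ω |cosθ| / √(L² − r² sin²θ) = 0.0465·108·0.93909/0.13747 = 34.295 rad/s.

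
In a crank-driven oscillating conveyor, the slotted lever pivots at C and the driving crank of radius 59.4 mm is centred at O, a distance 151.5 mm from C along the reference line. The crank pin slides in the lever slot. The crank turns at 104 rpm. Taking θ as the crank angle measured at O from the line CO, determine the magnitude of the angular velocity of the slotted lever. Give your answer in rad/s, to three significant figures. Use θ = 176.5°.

6.97

ω = 10.89 rad/s (from 104 rpm).
Crank pin A relative to C: A = (d + r cosθ, r sinθ); lever angle φ = atan2(r sinθ, d + r cosθ).
Differentiating tanφ: φ̇ = rω(d cosθ + r)/(d² + r² + 2dr cosθ).
d² + r² + 2dr cosθ = |CA|² = 0.00851598 m²;  d cosθ + r = -0.091817 m.
|ω_lever| = |0.0594·10.89·-0.091817| / 0.00851598 = 6.9749 rad/s.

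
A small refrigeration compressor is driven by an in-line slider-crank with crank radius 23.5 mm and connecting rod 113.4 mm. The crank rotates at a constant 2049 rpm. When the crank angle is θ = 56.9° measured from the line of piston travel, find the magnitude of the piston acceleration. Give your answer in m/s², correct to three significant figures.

501

ω = 2π·2049/60 = 214.6 rad/s
x(θ) = r cosθ + √(L² − r² sin²θ); with ω constant, a = ω²·d²x/dθ².
d²x/dθ² = −r cosθ − r²(cos2θ)/√u − r⁴ sin²2θ/(4u^{3/2}),  u = L² − r² sin²θ = 0.012472 m².
Substituting r = 0.0235 m, L = 0.1134 m, θ = 56.9°: d²x/dθ² = -0.010884 m.
a = ω²·d²x/dθ² = (214.6)²·(-0.010884) = -501.09 m/s²;  |a| = 501.09 m/s².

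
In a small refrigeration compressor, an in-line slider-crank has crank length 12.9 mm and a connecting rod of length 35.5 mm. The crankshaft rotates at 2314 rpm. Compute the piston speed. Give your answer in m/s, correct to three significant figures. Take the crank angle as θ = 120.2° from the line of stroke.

2.18

ω = 2π·2314/60 = 242.3 rad/s
For an in-line slider-crank, x = r cosθ + √(L² − r² sin²θ), so v = −rω sinθ·[1 + r cosθ/√(L² − r² sin²θ)].
With r = 0.0129 m, L = 0.0355 m, θ = 120.2°: √(L² − r² sin²θ) = 0.033704 m.
v = −0.0129·242.3·0.86427·[1 + 0.0129·-0.50302/0.033704] = -2.1815 m/s.
|v| = 2.1815 m/s.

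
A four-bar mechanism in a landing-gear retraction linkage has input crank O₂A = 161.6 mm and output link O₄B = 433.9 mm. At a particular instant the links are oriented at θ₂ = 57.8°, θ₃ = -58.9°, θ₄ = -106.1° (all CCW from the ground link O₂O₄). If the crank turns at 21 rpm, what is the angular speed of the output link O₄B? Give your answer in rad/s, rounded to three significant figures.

0.997

ω₂ = 2.199 rad/s (from 21 rpm).
Differentiating the loop-closure r₂e^{iθ₂}+r₃e^{iθ₃}=r₁+r₄e^{iθ₄} gives r₂ω₂e^{iθ₂}+r₃ω₃e^{iθ₃}=r₄ω₄e^{iθ₄}.
Eliminating the other unknown: ω₄ = r₂ω₂ sin(θ₂−θ₃) / [r₄ sin(θ₄−θ₃)].
Numerator sine = +0.89337; denominator sine = -0.73373.
Result = 0.1616·2.199·(+0.89337) / (0.4339·(-0.73373)) = -0.99723 rad/s; magnitude 0.99723 rad/s.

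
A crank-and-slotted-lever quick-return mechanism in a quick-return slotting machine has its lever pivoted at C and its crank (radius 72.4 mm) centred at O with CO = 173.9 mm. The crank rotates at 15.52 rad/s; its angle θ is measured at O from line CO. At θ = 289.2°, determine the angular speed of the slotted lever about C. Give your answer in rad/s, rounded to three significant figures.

3.33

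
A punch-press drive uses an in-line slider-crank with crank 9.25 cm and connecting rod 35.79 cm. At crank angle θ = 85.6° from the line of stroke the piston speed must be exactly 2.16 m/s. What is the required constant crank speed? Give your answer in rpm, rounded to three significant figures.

219

For an in-line slider-crank, |v_piston| = rω|sinθ|·[1 + r cosθ/√(L² − r² sin²θ)].
With r = 0.0925 m, L = 0.3579 m, θ = 85.6°: the bracketed kinematic factor |dx/dθ| = 0.09412 m.
ω = v/|dx/dθ| = 2.16/0.09412 = 22.949 rad/s.
N = 60ω/(2π) = 219.15 rpm.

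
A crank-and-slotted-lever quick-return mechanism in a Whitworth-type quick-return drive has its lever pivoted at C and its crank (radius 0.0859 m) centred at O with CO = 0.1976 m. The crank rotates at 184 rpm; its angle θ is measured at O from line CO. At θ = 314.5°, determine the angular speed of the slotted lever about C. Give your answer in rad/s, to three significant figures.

5.29

ω = 19.27 rad/s (from 184 rpm).
Crank pin A relative to C: A = (d + r cosθ, r sinθ); lever angle φ = atan2(r sinθ, d + r cosθ).
Differentiating tanφ: φ̇ = rω(d cosθ + r)/(d² + r² + 2dr cosθ).
d² + r² + 2dr cosθ = |CA|² = 0.0702188 m²;  d cosθ + r = +0.2244 m.
|ω_lever| = |0.0859·19.27·+0.2244| / 0.0702188 = 5.2894 rad/s.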